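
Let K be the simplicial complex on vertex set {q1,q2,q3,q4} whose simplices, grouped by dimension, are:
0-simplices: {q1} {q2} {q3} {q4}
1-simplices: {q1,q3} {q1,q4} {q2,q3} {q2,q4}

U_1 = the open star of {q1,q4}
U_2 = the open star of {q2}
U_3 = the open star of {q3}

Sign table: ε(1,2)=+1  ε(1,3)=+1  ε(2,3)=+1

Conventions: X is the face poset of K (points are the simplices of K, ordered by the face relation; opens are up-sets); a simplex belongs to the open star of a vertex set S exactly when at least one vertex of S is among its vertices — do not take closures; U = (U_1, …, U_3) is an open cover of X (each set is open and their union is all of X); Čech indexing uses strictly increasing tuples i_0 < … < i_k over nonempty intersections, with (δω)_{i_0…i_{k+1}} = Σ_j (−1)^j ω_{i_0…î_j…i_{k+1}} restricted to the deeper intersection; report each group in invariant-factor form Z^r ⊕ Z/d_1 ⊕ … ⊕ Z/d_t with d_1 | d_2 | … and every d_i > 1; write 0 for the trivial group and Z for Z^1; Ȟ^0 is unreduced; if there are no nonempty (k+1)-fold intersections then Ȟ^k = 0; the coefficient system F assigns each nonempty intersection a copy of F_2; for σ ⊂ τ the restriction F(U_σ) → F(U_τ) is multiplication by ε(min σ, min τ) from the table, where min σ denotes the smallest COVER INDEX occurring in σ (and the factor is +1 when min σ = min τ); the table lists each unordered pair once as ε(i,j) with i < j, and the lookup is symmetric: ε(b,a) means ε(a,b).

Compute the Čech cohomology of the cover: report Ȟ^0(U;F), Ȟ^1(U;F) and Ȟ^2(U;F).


Ȟ^0 = Z/2, Ȟ^1 = Z/2 and Ȟ^2 = 0

nerve of the cover:
  U1={{q1},{q4},{q1,q3},{q1,q4},{q2,q4}} U2={{q2},{q2,q3},{q2,q4}} U3={{q3},{q1,q3},{q2,q3}}
  U12={{q2,q4}} U13={{q1,q3}} U23={{q2,q3}}
C dims 3,3; δ0: rk_F2 2
Ȟ^0 = (3 − 2) − 0 = 1, so Ȟ^0 ≅ Z/2
Ȟ^1 = (3 − 0) − 2 = 1, so Ȟ^1 ≅ Z/2
Ȟ^2 = (0 − 0) − 0 = 0, so Ȟ^2 ≅ 0


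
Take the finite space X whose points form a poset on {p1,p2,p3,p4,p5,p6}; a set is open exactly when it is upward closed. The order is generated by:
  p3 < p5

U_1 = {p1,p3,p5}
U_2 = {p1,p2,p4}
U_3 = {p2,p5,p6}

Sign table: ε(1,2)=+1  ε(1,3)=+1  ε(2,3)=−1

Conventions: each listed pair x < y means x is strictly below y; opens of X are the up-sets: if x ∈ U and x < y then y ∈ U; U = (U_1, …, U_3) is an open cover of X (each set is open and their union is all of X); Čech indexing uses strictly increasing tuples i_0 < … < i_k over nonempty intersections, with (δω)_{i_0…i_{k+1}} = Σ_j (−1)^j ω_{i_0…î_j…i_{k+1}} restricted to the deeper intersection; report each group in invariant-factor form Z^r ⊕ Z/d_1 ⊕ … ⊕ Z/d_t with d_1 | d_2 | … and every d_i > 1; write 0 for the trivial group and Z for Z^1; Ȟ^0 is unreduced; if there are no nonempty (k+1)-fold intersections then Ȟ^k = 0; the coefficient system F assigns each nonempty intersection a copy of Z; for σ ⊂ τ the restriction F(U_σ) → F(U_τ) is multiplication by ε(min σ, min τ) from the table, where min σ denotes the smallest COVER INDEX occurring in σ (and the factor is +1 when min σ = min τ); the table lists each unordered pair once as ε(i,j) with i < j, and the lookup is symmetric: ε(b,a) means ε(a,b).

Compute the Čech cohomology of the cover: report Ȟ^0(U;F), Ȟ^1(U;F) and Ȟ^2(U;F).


intersection data:
  U12={p1} U13={p5} U23={p2}
C dims 3,3; δ0: rk 3, SNF 1^2·2
Ȟ^0 = (3 − 3) − 0 = 0, so Ȟ^0 ≅ 0
Ȟ^1 = (3 − 0) − 3 = 0 plus torsion [2], so Ȟ^1 ≅ Z/2
Ȟ^2 = (0 − 0) − 0 = 0, so Ȟ^2 ≅ 0

Ȟ^0 ≅ 0, Ȟ^1 ≅ Z/2 and Ȟ^2 ≅ 0


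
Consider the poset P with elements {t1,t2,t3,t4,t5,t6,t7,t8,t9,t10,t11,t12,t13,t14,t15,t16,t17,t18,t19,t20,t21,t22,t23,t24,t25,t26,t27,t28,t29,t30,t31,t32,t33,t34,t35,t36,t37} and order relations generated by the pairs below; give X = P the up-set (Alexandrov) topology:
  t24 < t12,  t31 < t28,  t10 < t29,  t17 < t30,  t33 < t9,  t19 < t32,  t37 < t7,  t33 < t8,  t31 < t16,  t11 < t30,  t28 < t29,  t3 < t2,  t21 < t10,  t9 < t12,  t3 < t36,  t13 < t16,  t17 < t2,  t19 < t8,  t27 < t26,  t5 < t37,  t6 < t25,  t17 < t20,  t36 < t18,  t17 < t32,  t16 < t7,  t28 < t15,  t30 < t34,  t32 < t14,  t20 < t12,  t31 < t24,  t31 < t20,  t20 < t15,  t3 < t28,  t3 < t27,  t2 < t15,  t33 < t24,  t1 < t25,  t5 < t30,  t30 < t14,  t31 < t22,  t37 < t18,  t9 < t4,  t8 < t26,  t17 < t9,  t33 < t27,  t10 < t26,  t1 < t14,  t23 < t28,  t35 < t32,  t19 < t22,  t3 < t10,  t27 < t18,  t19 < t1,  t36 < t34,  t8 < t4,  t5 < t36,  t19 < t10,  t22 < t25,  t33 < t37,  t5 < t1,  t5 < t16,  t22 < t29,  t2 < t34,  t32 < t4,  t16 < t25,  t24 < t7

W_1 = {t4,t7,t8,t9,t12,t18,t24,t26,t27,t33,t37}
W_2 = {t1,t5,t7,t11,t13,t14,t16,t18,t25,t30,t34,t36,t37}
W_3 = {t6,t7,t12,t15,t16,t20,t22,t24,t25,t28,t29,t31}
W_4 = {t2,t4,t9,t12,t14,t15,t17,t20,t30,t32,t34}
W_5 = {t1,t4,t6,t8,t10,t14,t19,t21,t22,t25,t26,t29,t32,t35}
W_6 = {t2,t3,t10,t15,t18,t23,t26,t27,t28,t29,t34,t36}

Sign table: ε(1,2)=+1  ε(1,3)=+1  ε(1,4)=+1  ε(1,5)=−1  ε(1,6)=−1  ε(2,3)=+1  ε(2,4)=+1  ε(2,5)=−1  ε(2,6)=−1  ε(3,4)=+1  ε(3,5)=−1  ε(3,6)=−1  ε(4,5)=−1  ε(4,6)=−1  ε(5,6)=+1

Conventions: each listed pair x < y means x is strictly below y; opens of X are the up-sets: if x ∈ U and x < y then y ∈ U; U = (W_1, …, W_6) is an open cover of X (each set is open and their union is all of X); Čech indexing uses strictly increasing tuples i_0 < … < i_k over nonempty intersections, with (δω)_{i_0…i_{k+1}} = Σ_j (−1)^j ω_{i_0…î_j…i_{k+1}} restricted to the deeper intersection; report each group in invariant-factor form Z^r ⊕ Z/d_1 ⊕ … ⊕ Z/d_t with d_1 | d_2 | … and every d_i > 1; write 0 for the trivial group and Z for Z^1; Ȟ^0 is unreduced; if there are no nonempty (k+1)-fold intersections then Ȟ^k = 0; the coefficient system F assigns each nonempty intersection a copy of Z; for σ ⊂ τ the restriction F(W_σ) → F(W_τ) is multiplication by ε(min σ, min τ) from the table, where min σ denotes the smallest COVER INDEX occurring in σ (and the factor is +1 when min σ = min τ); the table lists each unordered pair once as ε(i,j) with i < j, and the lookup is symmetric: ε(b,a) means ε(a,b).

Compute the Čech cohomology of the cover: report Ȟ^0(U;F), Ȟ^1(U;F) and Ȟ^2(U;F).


Ȟ^0 ≅ Z, Ȟ^1 ≅ 0, Ȟ^2 ≅ Z/2

nonempty intersections:
  W12={t7,t18,t37} W13={t7,t12,t24} W14={t4,t9,t12} W15={t4,t8,t26} W16={t18,t26,t27} W23={t7,t16,t25} W24={t14,t30,t34} W25={t1,t14,t25} W26={t18,t34,t36} W34={t12,t15,t20} W35={t6,t22,t25,t29} W36={t15,t28,t29} W45={t4,t14,t32} W46={t2,t15,t34} W56={t10,t26,t29}
  W123={t7} W126={t18} W134={t12} W145={t4} W156={t26} W235={t25} W245={t14} W246={t34} W346={t15} W356={t29}
C dims 6,15,10; δ0: rk 5, SNF 1^5; δ1: rk 10, SNF 1^9·2
Ȟ^0: (6−5)−0=1 ⇒ Z
Ȟ^1: (15−10)−5=0 ⇒ 0
Ȟ^2: (10−0)−10=0 plus torsion [2] ⇒ Z/2


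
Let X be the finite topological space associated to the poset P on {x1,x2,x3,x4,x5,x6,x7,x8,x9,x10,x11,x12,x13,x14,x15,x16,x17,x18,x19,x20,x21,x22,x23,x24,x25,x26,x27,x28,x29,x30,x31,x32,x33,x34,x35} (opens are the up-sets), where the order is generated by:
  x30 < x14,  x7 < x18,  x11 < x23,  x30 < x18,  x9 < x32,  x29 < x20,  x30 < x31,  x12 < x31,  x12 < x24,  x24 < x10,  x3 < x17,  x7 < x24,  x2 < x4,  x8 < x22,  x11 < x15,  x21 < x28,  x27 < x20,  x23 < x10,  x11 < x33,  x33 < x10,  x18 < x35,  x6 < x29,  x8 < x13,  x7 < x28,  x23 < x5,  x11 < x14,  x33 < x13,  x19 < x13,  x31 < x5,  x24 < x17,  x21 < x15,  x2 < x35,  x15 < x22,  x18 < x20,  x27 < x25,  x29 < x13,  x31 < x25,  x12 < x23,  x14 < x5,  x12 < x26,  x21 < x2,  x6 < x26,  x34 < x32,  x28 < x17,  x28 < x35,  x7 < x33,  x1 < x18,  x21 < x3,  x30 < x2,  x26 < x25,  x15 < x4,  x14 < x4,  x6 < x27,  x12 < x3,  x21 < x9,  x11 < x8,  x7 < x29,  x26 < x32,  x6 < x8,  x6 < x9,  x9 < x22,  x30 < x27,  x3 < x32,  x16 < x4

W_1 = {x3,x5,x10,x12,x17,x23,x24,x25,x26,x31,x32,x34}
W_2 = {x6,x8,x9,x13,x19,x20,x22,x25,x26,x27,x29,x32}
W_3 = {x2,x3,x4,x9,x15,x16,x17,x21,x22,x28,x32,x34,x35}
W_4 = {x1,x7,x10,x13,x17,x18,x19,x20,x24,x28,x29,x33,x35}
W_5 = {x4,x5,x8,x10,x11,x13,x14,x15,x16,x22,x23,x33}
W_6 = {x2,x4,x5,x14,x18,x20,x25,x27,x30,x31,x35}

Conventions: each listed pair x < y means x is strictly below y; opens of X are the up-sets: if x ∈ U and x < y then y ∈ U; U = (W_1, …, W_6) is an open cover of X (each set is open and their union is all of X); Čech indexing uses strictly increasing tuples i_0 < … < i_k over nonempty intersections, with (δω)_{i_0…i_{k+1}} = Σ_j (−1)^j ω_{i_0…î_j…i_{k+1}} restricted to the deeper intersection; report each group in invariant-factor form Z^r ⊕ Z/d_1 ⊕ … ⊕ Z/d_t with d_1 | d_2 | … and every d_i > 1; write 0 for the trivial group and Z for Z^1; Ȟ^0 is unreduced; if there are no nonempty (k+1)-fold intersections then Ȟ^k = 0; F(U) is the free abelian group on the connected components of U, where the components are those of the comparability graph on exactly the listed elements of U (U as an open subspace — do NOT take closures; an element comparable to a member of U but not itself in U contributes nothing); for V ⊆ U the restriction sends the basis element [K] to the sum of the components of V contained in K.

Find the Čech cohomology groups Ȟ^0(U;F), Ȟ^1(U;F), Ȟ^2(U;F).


nerve of the cover:
  W12={x25,x26,x32} W13={x3,x17,x32,x34} W14={x10,x17,x24} W15={x5,x10,x23} W16={x5,x25,x31} W23={x9,x22,x32} W24={x13,x19,x20,x29} W25={x8,x13,x22} W26={x20,x25,x27} W34={x17,x28,x35} W35={x4,x15,x16,x22} W36={x2,x4,x35} W45={x10,x13,x33} W46={x18,x20,x35} W56={x4,x5,x14}
  W123={x32} W126={x25} W134={x17} W145={x10} W156={x5} W235={x22} W245={x13} W246={x20} W346={x35} W356={x4}
components per intersection:
  W1: {x3,x5,x10,x12,x17,x23,x24,x25,x26,x31,x32,x34}
  W2: {x6,x8,x9,x13,x19,x20,x22,x25,x26,x27,x29,x32}
  W3: {x2,x3,x4,x9,x15,x16,x17,x21,x22,x28,x32,x34,x35}
  W4: {x1,x7,x10,x13,x17,x18,x19,x20,x24,x28,x29,x33,x35}
  W5: {x4,x5,x8,x10,x11,x13,x14,x15,x16,x22,x23,x33}
  W6: {x2,x4,x5,x14,x18,x20,x25,x27,x30,x31,x35}
  W12: {x25,x26,x32}
  W13: {x3,x17,x32,x34}
  W14: {x10,x17,x24}
  W15: {x5,x10,x23}
  W16: {x5,x25,x31}
  W23: {x9,x22,x32}
  W24: {x13,x19,x20,x29}
  W25: {x8,x13,x22}
  W26: {x20,x25,x27}
  W34: {x17,x28,x35}
  W35: {x4,x15,x16,x22}
  W36: {x2,x4,x35}
  W45: {x10,x13,x33}
  W46: {x18,x20,x35}
  W56: {x4,x5,x14}
  W123: {x32}
  W126: {x25}
  W134: {x17}
  W145: {x10}
  W156: {x5}
  W235: {x22}
  W245: {x13}
  W246: {x20}
  W346: {x35}
  W356: {x4}
C dims 6,15,10; δ0: rk 5, SNF 1^5; δ1: rk 10, SNF 1^9·2
Ȟ^0 = (6 − 5) − 0 = 1, so Ȟ^0 ≅ Z
Ȟ^1 = (15 − 10) − 5 = 0, so Ȟ^1 ≅ 0
Ȟ^2 = (10 − 0) − 10 = 0 plus torsion [2], so Ȟ^2 ≅ Z/2

Ȟ^0 ≅ Z,  Ȟ^1 ≅ 0,  Ȟ^2 ≅ Z/2


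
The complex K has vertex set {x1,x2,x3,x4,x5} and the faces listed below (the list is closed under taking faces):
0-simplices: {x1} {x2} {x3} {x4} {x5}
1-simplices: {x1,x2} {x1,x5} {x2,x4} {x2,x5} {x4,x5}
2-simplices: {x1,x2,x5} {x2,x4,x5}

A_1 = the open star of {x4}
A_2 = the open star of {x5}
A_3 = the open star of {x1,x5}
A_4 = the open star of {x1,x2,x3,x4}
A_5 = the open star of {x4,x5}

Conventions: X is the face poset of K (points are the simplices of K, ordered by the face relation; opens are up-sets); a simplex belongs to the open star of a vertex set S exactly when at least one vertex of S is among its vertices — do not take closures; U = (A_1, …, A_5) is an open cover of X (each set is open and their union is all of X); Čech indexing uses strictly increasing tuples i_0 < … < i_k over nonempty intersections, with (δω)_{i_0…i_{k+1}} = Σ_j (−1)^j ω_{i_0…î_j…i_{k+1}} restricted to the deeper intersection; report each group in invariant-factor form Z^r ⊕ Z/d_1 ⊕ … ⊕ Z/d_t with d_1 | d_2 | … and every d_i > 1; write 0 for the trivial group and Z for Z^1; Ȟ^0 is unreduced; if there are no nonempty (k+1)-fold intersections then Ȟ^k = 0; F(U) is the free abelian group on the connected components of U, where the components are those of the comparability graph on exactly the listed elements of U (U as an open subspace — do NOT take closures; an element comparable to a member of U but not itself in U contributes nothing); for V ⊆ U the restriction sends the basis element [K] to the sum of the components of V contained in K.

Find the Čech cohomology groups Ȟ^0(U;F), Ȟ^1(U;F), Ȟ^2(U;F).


Ȟ^0 ≅ Z^2, Ȟ^1 ≅ 0 and Ȟ^2 ≅ 0

nerve simplices:
  A1={{x4},{x2,x4},{x4,x5},{x2,x4,x5}} A2={{x5},{x1,x5},{x2,x5},{x4,x5},{x1,x2,x5},{x2,x4,x5}} A3={{x1},{x5},{x1,x2},{x1,x5},{x2,x5},{x4,x5},{x1,x2,x5},{x2,x4,x5}} A4={{x1},{x2},{x3},{x4},{x1,x2},{x1,x5},{x2,x4},{x2,x5},{x4,x5},{x1,x2,x5},{x2,x4,x5}} A5={{x4},{x5},{x1,x5},{x2,x4},{x2,x5},{x4,x5},{x1,x2,x5},{x2,x4,x5}}
  A12={{x4,x5},{x2,x4,x5}} A13={{x4,x5},{x2,x4,x5}} A14={{x4},{x2,x4},{x4,x5},{x2,x4,x5}} A15={{x4},{x2,x4},{x4,x5},{x2,x4,x5}} A23={{x5},{x1,x5},{x2,x5},{x4,x5},{x1,x2,x5},{x2,x4,x5}} A24={{x1,x5},{x2,x5},{x4,x5},{x1,x2,x5},{x2,x4,x5}} A25={{x5},{x1,x5},{x2,x5},{x4,x5},{x1,x2,x5},{x2,x4,x5}} A34={{x1},{x1,x2},{x1,x5},{x2,x5},{x4,x5},{x1,x2,x5},{x2,x4,x5}} A35={{x5},{x1,x5},{x2,x5},{x4,x5},{x1,x2,x5},{x2,x4,x5}} A45={{x4},{x1,x5},{x2,x4},{x2,x5},{x4,x5},{x1,x2,x5},{x2,x4,x5}}
  A123={{x4,x5},{x2,x4,x5}} A124={{x4,x5},{x2,x4,x5}} A125={{x4,x5},{x2,x4,x5}} A134={{x4,x5},{x2,x4,x5}} A135={{x4,x5},{x2,x4,x5}} A145={{x4},{x2,x4},{x4,x5},{x2,x4,x5}} A234={{x1,x5},{x2,x5},{x4,x5},{x1,x2,x5},{x2,x4,x5}} A235={{x5},{x1,x5},{x2,x5},{x4,x5},{x1,x2,x5},{x2,x4,x5}} A245={{x1,x5},{x2,x5},{x4,x5},{x1,x2,x5},{x2,x4,x5}} A345={{x1,x5},{x2,x5},{x4,x5},{x1,x2,x5},{x2,x4,x5}}
  A1234={{x4,x5},{x2,x4,x5}} A1235={{x4,x5},{x2,x4,x5}} A1245={{x4,x5},{x2,x4,x5}} A1345={{x4,x5},{x2,x4,x5}} A2345={{x1,x5},{x2,x5},{x4,x5},{x1,x2,x5},{x2,x4,x5}}
  A12345={{x4,x5},{x2,x4,x5}}
components per intersection:
  A1: {{x4},{x2,x4},{x4,x5},{x2,x4,x5}}
  A2: {{x5},{x1,x5},{x2,x5},{x4,x5},{x1,x2,x5},{x2,x4,x5}}
  A3: {{x1},{x5},{x1,x2},{x1,x5},{x2,x5},{x4,x5},{x1,x2,x5},{x2,x4,x5}}
  A4: {{x1},{x2},{x4},{x1,x2},{x1,x5},{x2,x4},{x2,x5},{x4,x5},{x1,x2,x5},{x2,x4,x5}} {{x3}}
  A5: {{x4},{x5},{x1,x5},{x2,x4},{x2,x5},{x4,x5},{x1,x2,x5},{x2,x4,x5}}
  A12: {{x4,x5},{x2,x4,x5}}
  A13: {{x4,x5},{x2,x4,x5}}
  A14: {{x4},{x2,x4},{x4,x5},{x2,x4,x5}}
  A15: {{x4},{x2,x4},{x4,x5},{x2,x4,x5}}
  A23: {{x5},{x1,x5},{x2,x5},{x4,x5},{x1,x2,x5},{x2,x4,x5}}
  A24: {{x1,x5},{x2,x5},{x4,x5},{x1,x2,x5},{x2,x4,x5}}
  A25: {{x5},{x1,x5},{x2,x5},{x4,x5},{x1,x2,x5},{x2,x4,x5}}
  A34: {{x1},{x1,x2},{x1,x5},{x2,x5},{x4,x5},{x1,x2,x5},{x2,x4,x5}}
  A35: {{x5},{x1,x5},{x2,x5},{x4,x5},{x1,x2,x5},{x2,x4,x5}}
  A45: {{x4},{x1,x5},{x2,x4},{x2,x5},{x4,x5},{x1,x2,x5},{x2,x4,x5}}
  A123: {{x4,x5},{x2,x4,x5}}
  A124: {{x4,x5},{x2,x4,x5}}
  A125: {{x4,x5},{x2,x4,x5}}
  A134: {{x4,x5},{x2,x4,x5}}
  A135: {{x4,x5},{x2,x4,x5}}
  A145: {{x4},{x2,x4},{x4,x5},{x2,x4,x5}}
  A234: {{x1,x5},{x2,x5},{x4,x5},{x1,x2,x5},{x2,x4,x5}}
  A235: {{x5},{x1,x5},{x2,x5},{x4,x5},{x1,x2,x5},{x2,x4,x5}}
  A245: {{x1,x5},{x2,x5},{x4,x5},{x1,x2,x5},{x2,x4,x5}}
  A345: {{x1,x5},{x2,x5},{x4,x5},{x1,x2,x5},{x2,x4,x5}}
  A1234: {{x4,x5},{x2,x4,x5}}
  A1235: {{x4,x5},{x2,x4,x5}}
  A1245: {{x4,x5},{x2,x4,x5}}
  A1345: {{x4,x5},{x2,x4,x5}}
  A2345: {{x1,x5},{x2,x5},{x4,x5},{x1,x2,x5},{x2,x4,x5}}
  A12345: {{x4,x5},{x2,x4,x5}}
C dims 6,10,10,5; δ0: rk 4, SNF 1^4; δ1: rk 6, SNF 1^6; δ2: rk 4, SNF 1^4
degree 0: 6−4−0 = 2 → Ȟ^0 ≅ Z^2
degree 1: 10−6−4 = 0 → Ȟ^1 ≅ 0
degree 2: 10−4−6 = 0 → Ȟ^2 ≅ 0


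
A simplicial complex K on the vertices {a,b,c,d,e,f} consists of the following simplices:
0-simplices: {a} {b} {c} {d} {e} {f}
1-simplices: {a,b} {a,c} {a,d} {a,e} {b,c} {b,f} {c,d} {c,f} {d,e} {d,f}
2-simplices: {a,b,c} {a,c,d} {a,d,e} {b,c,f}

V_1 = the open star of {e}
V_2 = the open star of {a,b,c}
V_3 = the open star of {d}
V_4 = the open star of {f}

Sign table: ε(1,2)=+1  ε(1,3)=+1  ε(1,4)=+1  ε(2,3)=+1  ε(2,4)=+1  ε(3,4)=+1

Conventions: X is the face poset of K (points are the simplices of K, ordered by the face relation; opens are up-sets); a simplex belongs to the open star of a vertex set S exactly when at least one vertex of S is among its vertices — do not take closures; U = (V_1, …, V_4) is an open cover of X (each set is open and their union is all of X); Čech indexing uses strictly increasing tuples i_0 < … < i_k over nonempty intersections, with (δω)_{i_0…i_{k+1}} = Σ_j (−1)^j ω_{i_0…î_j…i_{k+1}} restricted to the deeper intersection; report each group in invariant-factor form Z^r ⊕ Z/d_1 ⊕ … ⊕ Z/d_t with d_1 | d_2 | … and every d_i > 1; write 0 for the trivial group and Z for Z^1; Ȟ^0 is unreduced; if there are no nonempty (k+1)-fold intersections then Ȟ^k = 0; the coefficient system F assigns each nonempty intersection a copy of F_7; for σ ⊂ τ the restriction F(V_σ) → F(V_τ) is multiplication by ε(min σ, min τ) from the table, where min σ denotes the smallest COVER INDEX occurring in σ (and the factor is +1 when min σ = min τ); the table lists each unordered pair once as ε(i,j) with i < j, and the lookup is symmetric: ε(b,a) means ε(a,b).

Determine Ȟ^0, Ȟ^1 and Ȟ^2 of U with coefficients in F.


Ȟ^0 ≅ Z/7, Ȟ^1 ≅ Z/7 and Ȟ^2 ≅ 0

nonempty intersections:
  V1={{e},{a,e},{d,e},{a,d,e}} V2={{a},{b},{c},{a,b},{a,c},{a,d},{a,e},{b,c},{b,f},{c,d},{c,f},{a,b,c},{a,c,d},{a,d,e},{b,c,f}} V3={{d},{a,d},{c,d},{d,e},{d,f},{a,c,d},{a,d,e}} V4={{f},{b,f},{c,f},{d,f},{b,c,f}}
  V12={{a,e},{a,d,e}} V13={{d,e},{a,d,e}} V23={{a,d},{c,d},{a,c,d},{a,d,e}} V24={{b,f},{c,f},{b,c,f}} V34={{d,f}}
  V123={{a,d,e}}
C dims 4,5,1; δ0: rk_F7 3; δ1: rk_F7 1
Ȟ^0: (4−3)−0=1 ⇒ Z/7
Ȟ^1: (5−1)−3=1 ⇒ Z/7
Ȟ^2: (1−0)−1=0 ⇒ 0


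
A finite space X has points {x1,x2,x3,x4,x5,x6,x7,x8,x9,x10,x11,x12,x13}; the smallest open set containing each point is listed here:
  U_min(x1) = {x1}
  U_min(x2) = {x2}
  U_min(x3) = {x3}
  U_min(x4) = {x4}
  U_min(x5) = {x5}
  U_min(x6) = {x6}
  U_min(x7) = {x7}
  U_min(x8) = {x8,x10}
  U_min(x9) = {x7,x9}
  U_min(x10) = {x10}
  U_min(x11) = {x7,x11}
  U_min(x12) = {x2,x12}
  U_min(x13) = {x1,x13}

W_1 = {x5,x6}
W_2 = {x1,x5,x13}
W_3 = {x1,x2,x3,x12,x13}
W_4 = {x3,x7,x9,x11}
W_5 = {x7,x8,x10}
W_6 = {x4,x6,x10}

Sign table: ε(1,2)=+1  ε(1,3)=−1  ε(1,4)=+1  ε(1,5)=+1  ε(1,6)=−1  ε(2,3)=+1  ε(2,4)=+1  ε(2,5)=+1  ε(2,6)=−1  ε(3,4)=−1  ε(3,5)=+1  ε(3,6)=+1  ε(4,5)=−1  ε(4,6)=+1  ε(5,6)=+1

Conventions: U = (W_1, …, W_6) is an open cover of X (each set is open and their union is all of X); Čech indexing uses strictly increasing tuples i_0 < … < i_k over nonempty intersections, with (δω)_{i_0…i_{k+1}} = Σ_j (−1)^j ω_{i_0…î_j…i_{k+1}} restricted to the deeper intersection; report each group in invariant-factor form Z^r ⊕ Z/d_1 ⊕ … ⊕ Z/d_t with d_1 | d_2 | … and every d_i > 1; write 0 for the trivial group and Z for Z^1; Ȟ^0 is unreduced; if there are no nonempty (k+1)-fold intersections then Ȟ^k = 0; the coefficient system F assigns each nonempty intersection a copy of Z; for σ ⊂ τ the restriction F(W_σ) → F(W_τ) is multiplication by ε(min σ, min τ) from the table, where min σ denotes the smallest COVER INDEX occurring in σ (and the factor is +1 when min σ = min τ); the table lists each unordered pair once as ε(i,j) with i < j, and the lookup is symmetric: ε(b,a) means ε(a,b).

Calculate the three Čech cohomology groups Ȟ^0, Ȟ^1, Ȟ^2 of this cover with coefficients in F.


nonempty intersections:
  W12={x5} W16={x6} W23={x1,x13} W34={x3} W45={x7} W56={x10}
C dims 6,6; δ0: rk 6, SNF 1^5·2
Ȟ^0: (6−6)−0=0 ⇒ 0
Ȟ^1: (6−0)−6=0 plus torsion [2] ⇒ Z/2
Ȟ^2: (0−0)−0=0 ⇒ 0

Ȟ^0(U;F) ≅ 0,  Ȟ^1(U;F) ≅ Z/2,  Ȟ^2(U;F) ≅ 0


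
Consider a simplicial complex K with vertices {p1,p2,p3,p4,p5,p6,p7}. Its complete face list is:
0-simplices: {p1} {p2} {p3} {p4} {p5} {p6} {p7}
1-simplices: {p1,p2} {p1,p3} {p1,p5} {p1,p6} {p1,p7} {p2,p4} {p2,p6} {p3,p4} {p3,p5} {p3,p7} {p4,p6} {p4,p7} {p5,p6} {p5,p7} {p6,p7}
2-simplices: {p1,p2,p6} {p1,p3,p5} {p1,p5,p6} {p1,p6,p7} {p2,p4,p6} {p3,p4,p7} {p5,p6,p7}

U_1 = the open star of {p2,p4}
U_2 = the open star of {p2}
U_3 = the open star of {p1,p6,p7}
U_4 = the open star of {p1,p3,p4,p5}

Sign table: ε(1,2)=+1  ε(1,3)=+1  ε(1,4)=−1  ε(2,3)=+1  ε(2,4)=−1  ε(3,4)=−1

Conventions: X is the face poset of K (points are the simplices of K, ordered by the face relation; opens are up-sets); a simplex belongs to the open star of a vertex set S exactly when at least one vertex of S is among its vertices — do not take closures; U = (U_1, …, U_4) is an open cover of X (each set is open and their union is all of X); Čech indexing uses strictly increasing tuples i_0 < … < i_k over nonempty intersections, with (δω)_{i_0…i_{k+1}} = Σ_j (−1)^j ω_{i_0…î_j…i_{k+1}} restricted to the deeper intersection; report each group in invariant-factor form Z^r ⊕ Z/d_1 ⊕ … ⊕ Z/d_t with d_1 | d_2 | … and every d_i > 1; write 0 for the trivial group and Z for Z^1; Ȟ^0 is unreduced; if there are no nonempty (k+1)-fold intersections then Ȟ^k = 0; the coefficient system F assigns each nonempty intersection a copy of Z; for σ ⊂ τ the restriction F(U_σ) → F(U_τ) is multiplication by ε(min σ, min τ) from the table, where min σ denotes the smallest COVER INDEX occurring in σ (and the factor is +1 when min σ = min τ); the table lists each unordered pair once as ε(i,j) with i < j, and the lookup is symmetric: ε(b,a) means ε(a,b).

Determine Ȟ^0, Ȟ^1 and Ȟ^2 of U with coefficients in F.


Ȟ^0(U;F) ≅ Z, Ȟ^1(U;F) ≅ 0 and Ȟ^2(U;F) ≅ 0

nonempty overlaps:
  U1={{p2},{p4},{p1,p2},{p2,p4},{p2,p6},{p3,p4},{p4,p6},{p4,p7},{p1,p2,p6},{p2,p4,p6},{p3,p4,p7}} U2={{p2},{p1,p2},{p2,p4},{p2,p6},{p1,p2,p6},{p2,p4,p6}} U3={{p1},{p6},{p7},{p1,p2},{p1,p3},{p1,p5},{p1,p6},{p1,p7},{p2,p6},{p3,p7},{p4,p6},{p4,p7},{p5,p6},{p5,p7},{p6,p7},{p1,p2,p6},{p1,p3,p5},{p1,p5,p6},{p1,p6,p7},{p2,p4,p6},{p3,p4,p7},{p5,p6,p7}} U4={{p1},{p3},{p4},{p5},{p1,p2},{p1,p3},{p1,p5},{p1,p6},{p1,p7},{p2,p4},{p3,p4},{p3,p5},{p3,p7},{p4,p6},{p4,p7},{p5,p6},{p5,p7},{p1,p2,p6},{p1,p3,p5},{p1,p5,p6},{p1,p6,p7},{p2,p4,p6},{p3,p4,p7},{p5,p6,p7}}
  U12={{p2},{p1,p2},{p2,p4},{p2,p6},{p1,p2,p6},{p2,p4,p6}} U13={{p1,p2},{p2,p6},{p4,p6},{p4,p7},{p1,p2,p6},{p2,p4,p6},{p3,p4,p7}} U14={{p4},{p1,p2},{p2,p4},{p3,p4},{p4,p6},{p4,p7},{p1,p2,p6},{p2,p4,p6},{p3,p4,p7}} U23={{p1,p2},{p2,p6},{p1,p2,p6},{p2,p4,p6}} U24={{p1,p2},{p2,p4},{p1,p2,p6},{p2,p4,p6}} U34={{p1},{p1,p2},{p1,p3},{p1,p5},{p1,p6},{p1,p7},{p3,p7},{p4,p6},{p4,p7},{p5,p6},{p5,p7},{p1,p2,p6},{p1,p3,p5},{p1,p5,p6},{p1,p6,p7},{p2,p4,p6},{p3,p4,p7},{p5,p6,p7}}
  U123={{p1,p2},{p2,p6},{p1,p2,p6},{p2,p4,p6}} U124={{p1,p2},{p2,p4},{p1,p2,p6},{p2,p4,p6}} U134={{p1,p2},{p4,p6},{p4,p7},{p1,p2,p6},{p2,p4,p6},{p3,p4,p7}} U234={{p1,p2},{p1,p2,p6},{p2,p4,p6}}
  U1234={{p1,p2},{p1,p2,p6},{p2,p4,p6}}
C dims 4,6,4,1; δ0: rk 3, SNF 1^3; δ1: rk 3, SNF 1^3; δ2: rk 1, SNF 1^1
degree 0: 4−3−0 = 1 → Ȟ^0 ≅ Z
degree 1: 6−3−3 = 0 → Ȟ^1 ≅ 0
degree 2: 4−1−3 = 0 → Ȟ^2 ≅ 0


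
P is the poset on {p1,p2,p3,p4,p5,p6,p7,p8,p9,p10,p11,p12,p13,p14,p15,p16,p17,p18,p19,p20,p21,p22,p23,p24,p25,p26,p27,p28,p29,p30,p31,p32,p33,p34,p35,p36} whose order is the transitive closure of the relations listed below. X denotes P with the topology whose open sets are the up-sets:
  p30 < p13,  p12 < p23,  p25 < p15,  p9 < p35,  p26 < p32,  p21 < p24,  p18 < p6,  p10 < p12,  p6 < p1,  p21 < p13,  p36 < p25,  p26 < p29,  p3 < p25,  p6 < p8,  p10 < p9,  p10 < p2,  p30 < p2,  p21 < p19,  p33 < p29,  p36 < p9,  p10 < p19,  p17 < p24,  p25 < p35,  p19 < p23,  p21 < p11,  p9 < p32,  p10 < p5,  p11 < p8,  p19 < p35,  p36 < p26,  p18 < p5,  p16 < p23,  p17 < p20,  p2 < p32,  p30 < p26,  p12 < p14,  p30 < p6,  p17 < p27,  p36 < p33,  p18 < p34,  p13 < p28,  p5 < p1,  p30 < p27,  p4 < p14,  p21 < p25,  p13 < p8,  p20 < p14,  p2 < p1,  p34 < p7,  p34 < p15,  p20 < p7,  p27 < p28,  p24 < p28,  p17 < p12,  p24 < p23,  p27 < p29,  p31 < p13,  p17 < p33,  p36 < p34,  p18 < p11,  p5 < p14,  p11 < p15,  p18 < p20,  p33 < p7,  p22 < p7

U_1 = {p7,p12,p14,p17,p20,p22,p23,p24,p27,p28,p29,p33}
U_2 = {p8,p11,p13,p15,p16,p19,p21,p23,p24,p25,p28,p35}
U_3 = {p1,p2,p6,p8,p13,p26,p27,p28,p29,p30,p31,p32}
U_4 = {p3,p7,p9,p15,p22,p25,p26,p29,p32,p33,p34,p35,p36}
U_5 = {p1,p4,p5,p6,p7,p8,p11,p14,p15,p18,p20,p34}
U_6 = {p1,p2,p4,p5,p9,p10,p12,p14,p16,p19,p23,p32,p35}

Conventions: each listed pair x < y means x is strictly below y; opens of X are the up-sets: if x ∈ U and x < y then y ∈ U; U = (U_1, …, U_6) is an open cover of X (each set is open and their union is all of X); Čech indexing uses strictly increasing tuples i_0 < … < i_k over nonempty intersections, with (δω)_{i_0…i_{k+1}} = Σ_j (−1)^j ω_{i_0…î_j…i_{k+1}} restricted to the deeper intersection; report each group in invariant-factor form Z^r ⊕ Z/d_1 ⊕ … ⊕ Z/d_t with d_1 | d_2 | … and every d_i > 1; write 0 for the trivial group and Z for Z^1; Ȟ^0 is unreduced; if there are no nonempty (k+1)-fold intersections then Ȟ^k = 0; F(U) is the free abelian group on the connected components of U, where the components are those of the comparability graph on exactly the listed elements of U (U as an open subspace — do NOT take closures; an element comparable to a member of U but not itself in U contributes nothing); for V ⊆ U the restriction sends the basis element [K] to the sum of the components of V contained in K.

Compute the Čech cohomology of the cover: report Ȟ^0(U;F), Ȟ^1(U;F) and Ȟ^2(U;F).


nonempty overlaps:
  U12={p23,p24,p28} U13={p27,p28,p29} U14={p7,p22,p29,p33} U15={p7,p14,p20} U16={p12,p14,p23} U23={p8,p13,p28} U24={p15,p25,p35} U25={p8,p11,p15} U26={p16,p19,p23,p35} U34={p26,p29,p32} U35={p1,p6,p8} U36={p1,p2,p32} U45={p7,p15,p34} U46={p9,p32,p35} U56={p1,p4,p5,p14}
  U123={p28} U126={p23} U134={p29} U145={p7} U156={p14} U235={p8} U245={p15} U246={p35} U346={p32} U356={p1}
components per intersection:
  U1: {p7,p12,p14,p17,p20,p22,p23,p24,p27,p28,p29,p33}
  U2: {p8,p11,p13,p15,p16,p19,p21,p23,p24,p25,p28,p35}
  U3: {p1,p2,p6,p8,p13,p26,p27,p28,p29,p30,p31,p32}
  U4: {p3,p7,p9,p15,p22,p25,p26,p29,p32,p33,p34,p35,p36}
  U5: {p1,p4,p5,p6,p7,p8,p11,p14,p15,p18,p20,p34}
  U6: {p1,p2,p4,p5,p9,p10,p12,p14,p16,p19,p23,p32,p35}
  U12: {p23,p24,p28}
  U13: {p27,p28,p29}
  U14: {p7,p22,p29,p33}
  U15: {p7,p14,p20}
  U16: {p12,p14,p23}
  U23: {p8,p13,p28}
  U24: {p15,p25,p35}
  U25: {p8,p11,p15}
  U26: {p16,p19,p23,p35}
  U34: {p26,p29,p32}
  U35: {p1,p6,p8}
  U36: {p1,p2,p32}
  U45: {p7,p15,p34}
  U46: {p9,p32,p35}
  U56: {p1,p4,p5,p14}
  U123: {p28}
  U126: {p23}
  U134: {p29}
  U145: {p7}
  U156: {p14}
  U235: {p8}
  U245: {p15}
  U246: {p35}
  U346: {p32}
  U356: {p1}
C dims 6,15,10; δ0: rk 5, SNF 1^5; δ1: rk 10, SNF 1^9·2
degree 0: 6−5−0 = 1 → Ȟ^0 ≅ Z
degree 1: 15−10−5 = 0 → Ȟ^1 ≅ 0
degree 2: 10−0−10 = 0 plus torsion [2] → Ȟ^2 ≅ Z/2

Ȟ^0(U;F) ≅ Z, Ȟ^1(U;F) ≅ 0, Ȟ^2(U;F) ≅ Z/2


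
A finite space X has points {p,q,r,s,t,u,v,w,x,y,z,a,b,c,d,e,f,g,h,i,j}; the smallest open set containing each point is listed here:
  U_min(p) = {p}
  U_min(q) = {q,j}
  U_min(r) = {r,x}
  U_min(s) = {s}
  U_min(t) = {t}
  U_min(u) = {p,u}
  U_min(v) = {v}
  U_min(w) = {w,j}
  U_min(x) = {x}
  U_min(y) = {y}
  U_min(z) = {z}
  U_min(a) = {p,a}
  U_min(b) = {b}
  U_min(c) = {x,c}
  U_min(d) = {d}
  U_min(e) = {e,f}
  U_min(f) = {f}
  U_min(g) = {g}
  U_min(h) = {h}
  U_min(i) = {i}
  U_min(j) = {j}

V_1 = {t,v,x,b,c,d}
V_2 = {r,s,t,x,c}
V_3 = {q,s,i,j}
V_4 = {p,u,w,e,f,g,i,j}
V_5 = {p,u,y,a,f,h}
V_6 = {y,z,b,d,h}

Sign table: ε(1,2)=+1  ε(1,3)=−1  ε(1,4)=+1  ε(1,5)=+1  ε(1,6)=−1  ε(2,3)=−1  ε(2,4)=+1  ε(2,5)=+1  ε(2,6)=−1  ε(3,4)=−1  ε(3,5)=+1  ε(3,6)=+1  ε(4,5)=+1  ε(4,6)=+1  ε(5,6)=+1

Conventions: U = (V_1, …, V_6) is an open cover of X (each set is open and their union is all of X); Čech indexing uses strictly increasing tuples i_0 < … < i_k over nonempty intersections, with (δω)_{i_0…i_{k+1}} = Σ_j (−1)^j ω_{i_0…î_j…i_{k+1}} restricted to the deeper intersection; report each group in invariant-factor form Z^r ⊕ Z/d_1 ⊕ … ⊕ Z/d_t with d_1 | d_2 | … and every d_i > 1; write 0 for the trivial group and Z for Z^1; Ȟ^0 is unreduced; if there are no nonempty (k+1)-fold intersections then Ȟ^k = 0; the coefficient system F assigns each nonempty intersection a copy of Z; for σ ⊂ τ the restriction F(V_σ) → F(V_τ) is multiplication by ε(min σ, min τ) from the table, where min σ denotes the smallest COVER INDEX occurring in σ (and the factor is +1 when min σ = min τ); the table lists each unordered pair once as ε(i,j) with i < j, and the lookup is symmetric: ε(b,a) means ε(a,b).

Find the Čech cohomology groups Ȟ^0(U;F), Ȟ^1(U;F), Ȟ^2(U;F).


Ȟ^0(U;F) ≅ 0,  Ȟ^1(U;F) ≅ Z/2,  Ȟ^2(U;F) ≅ 0

nonempty overlaps:
  V12={t,x,c} V16={b,d} V23={s} V34={i,j} V45={p,u,f} V56={y,h}
C dims 6,6; δ0: rk 6, SNF 1^5·2
degree 0: 6−6−0 = 0 → Ȟ^0 ≅ 0
degree 1: 6−0−6 = 0 plus torsion [2] → Ȟ^1 ≅ Z/2
degree 2: 0−0−0 = 0 → Ȟ^2 ≅ 0


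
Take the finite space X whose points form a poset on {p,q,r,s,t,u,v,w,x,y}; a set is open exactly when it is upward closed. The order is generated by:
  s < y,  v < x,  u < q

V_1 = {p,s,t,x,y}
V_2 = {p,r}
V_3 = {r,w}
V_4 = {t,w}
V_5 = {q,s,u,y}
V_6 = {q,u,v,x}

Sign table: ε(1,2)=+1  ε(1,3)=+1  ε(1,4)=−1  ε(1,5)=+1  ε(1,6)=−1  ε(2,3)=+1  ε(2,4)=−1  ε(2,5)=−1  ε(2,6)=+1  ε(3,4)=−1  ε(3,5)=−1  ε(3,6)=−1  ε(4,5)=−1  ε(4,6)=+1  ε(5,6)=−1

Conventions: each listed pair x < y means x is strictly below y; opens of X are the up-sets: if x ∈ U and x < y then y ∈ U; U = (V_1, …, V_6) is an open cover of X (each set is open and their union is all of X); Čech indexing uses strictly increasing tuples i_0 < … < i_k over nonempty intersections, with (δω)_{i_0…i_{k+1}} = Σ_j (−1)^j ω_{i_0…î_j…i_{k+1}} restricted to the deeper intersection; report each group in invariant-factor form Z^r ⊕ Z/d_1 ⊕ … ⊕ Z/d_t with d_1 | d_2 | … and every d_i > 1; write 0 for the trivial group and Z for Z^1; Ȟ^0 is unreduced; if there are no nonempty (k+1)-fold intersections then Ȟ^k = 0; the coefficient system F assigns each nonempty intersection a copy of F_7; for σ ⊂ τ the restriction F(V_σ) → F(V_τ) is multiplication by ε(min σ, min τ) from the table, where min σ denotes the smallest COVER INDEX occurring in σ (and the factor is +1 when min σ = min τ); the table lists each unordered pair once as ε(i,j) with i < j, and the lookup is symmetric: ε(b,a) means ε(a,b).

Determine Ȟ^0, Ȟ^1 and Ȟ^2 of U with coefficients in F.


Ȟ^0 ≅ Z/7, Ȟ^1 ≅ Z/7 ⊕ Z/7, Ȟ^2 ≅ 0

cover nerve:
  V12={p} V14={t} V15={s,y} V16={x} V23={r} V34={w} V56={q,u}
C dims 6,7; δ0: rk_F7 5
Ȟ^0: (6−5)−0=1 ⇒ Z/7
Ȟ^1: (7−0)−5=2 ⇒ Z/7 ⊕ Z/7
Ȟ^2: (0−0)−0=0 ⇒ 0


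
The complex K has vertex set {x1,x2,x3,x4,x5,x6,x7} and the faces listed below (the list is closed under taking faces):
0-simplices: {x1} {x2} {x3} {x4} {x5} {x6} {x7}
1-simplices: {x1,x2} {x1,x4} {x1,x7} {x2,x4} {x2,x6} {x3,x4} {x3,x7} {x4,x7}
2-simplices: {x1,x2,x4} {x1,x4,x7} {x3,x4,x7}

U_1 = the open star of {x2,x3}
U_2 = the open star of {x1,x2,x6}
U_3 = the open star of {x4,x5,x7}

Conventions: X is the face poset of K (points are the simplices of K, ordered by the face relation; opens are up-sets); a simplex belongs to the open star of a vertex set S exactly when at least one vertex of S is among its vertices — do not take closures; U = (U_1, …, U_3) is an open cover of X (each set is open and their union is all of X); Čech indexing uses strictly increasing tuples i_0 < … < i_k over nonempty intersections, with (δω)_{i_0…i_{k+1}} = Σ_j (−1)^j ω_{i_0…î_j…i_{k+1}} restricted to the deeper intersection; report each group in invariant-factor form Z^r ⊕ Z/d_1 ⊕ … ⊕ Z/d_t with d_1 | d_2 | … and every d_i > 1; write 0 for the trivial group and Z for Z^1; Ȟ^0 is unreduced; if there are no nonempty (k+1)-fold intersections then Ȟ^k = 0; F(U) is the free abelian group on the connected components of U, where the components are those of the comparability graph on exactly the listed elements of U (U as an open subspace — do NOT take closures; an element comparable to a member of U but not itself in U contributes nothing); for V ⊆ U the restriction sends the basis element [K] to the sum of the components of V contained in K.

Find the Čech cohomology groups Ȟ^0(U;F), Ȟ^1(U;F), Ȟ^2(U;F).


intersection data:
  U1={{x2},{x3},{x1,x2},{x2,x4},{x2,x6},{x3,x4},{x3,x7},{x1,x2,x4},{x3,x4,x7}} U2={{x1},{x2},{x6},{x1,x2},{x1,x4},{x1,x7},{x2,x4},{x2,x6},{x1,x2,x4},{x1,x4,x7}} U3={{x4},{x5},{x7},{x1,x4},{x1,x7},{x2,x4},{x3,x4},{x3,x7},{x4,x7},{x1,x2,x4},{x1,x4,x7},{x3,x4,x7}}
  U12={{x2},{x1,x2},{x2,x4},{x2,x6},{x1,x2,x4}} U13={{x2,x4},{x3,x4},{x3,x7},{x1,x2,x4},{x3,x4,x7}} U23={{x1,x4},{x1,x7},{x2,x4},{x1,x2,x4},{x1,x4,x7}}
  U123={{x2,x4},{x1,x2,x4}}
components per intersection:
  U1: {{x2},{x1,x2},{x2,x4},{x2,x6},{x1,x2,x4}} {{x3},{x3,x4},{x3,x7},{x3,x4,x7}}
  U2: {{x1},{x2},{x6},{x1,x2},{x1,x4},{x1,x7},{x2,x4},{x2,x6},{x1,x2,x4},{x1,x4,x7}}
  U3: {{x4},{x7},{x1,x4},{x1,x7},{x2,x4},{x3,x4},{x3,x7},{x4,x7},{x1,x2,x4},{x1,x4,x7},{x3,x4,x7}} {{x5}}
  U12: {{x2},{x1,x2},{x2,x4},{x2,x6},{x1,x2,x4}}
  U13: {{x2,x4},{x1,x2,x4}} {{x3,x4},{x3,x7},{x3,x4,x7}}
  U23: {{x1,x4},{x1,x7},{x2,x4},{x1,x2,x4},{x1,x4,x7}}
  U123: {{x2,x4},{x1,x2,x4}}
C dims 5,4,1; δ0: rk 3, SNF 1^3; δ1: rk 1, SNF 1^1
Ȟ^0 = (5 − 3) − 0 = 2, so Ȟ^0 ≅ Z^2
Ȟ^1 = (4 − 1) − 3 = 0, so Ȟ^1 ≅ 0
Ȟ^2 = (1 − 0) − 1 = 0, so Ȟ^2 ≅ 0

Ȟ^0 ≅ Z^2, Ȟ^1 ≅ 0 and Ȟ^2 ≅ 0


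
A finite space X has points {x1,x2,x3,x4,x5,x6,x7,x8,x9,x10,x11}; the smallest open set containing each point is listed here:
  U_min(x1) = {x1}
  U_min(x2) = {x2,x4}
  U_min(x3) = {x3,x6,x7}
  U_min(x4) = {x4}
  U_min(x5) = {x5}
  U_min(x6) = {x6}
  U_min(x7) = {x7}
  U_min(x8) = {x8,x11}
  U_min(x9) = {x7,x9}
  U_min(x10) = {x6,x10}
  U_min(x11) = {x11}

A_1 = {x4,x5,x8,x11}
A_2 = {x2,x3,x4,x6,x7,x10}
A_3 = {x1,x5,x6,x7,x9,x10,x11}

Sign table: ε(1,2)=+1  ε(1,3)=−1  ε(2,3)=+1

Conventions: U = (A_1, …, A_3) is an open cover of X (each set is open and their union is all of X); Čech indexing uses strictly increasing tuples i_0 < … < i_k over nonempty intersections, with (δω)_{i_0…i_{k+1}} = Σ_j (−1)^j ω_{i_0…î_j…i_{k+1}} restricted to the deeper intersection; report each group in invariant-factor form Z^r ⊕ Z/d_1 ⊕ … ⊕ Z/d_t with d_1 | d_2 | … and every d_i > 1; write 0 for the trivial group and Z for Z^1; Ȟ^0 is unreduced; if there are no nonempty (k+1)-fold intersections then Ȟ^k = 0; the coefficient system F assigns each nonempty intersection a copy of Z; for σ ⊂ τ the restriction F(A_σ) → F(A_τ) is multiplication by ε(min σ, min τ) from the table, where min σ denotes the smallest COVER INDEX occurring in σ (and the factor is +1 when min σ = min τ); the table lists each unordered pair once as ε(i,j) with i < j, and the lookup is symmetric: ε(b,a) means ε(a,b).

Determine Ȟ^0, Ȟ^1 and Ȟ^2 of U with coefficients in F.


Ȟ^0 = 0,  Ȟ^1 = Z/2,  Ȟ^2 = 0

nonempty intersections:
  A12={x4} A13={x5,x11} A23={x6,x7,x10}
C dims 3,3; δ0: rk 3, SNF 1^2·2
Ȟ^0: (3−3)−0=0 ⇒ 0
Ȟ^1: (3−0)−3=0 plus torsion [2] ⇒ Z/2
Ȟ^2: (0−0)−0=0 ⇒ 0


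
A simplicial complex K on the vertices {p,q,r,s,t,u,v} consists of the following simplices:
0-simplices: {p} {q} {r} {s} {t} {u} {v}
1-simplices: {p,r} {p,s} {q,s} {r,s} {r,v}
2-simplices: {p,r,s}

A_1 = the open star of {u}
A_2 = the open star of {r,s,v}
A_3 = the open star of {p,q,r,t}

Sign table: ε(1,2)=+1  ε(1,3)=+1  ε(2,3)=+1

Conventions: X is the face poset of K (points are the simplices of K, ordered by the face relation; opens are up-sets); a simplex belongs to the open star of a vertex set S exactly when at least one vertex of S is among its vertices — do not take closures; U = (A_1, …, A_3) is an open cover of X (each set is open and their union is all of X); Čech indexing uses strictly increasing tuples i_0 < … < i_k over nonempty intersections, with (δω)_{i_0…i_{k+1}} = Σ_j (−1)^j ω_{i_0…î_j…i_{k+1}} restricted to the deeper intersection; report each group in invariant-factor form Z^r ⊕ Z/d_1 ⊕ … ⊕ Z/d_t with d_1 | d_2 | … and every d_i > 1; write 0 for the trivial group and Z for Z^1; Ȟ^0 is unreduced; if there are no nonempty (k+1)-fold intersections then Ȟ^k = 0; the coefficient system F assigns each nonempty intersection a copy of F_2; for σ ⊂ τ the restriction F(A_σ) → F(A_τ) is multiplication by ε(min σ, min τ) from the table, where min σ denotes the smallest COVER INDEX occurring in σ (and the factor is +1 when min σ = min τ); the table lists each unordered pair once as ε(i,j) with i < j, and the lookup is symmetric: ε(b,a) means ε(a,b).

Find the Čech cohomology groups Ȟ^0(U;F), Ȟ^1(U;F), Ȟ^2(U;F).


Ȟ^0 = Z/2 ⊕ Z/2, Ȟ^1 = 0, Ȟ^2 = 0

intersection data:
  A1={{u}} A2={{r},{s},{v},{p,r},{p,s},{q,s},{r,s},{r,v},{p,r,s}} A3={{p},{q},{r},{t},{p,r},{p,s},{q,s},{r,s},{r,v},{p,r,s}}
  A23={{r},{p,r},{p,s},{q,s},{r,s},{r,v},{p,r,s}}
C dims 3,1; δ0: rk_F2 1
Ȟ^0 = (3 − 1) − 0 = 2, so Ȟ^0 ≅ Z/2 ⊕ Z/2
Ȟ^1 = (1 − 0) − 1 = 0, so Ȟ^1 ≅ 0
Ȟ^2 = (0 − 0) − 0 = 0, so Ȟ^2 ≅ 0


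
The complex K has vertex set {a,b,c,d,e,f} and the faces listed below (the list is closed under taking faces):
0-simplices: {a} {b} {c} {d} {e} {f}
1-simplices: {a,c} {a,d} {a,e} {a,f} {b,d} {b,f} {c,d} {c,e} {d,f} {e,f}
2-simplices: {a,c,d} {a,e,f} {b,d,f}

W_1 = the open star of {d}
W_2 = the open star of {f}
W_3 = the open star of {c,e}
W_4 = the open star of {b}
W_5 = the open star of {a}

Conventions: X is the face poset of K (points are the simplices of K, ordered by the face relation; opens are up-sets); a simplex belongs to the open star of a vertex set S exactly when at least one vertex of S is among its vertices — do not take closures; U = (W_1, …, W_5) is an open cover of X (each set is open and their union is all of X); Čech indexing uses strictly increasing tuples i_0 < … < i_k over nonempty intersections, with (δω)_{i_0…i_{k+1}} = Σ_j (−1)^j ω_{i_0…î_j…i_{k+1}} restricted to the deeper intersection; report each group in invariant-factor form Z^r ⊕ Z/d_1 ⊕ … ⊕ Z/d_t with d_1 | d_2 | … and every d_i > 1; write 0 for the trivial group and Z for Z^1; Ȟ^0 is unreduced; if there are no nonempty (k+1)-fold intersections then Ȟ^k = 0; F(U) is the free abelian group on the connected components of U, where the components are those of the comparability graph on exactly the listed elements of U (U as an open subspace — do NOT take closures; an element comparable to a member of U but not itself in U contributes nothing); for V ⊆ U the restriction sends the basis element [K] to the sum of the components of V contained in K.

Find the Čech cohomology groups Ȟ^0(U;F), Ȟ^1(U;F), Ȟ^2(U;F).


Ȟ^0(U;F) ≅ Z, Ȟ^1(U;F) ≅ Z^2 and Ȟ^2(U;F) ≅ 0

nonempty intersections:
  W1={{d},{a,d},{b,d},{c,d},{d,f},{a,c,d},{b,d,f}} W2={{f},{a,f},{b,f},{d,f},{e,f},{a,e,f},{b,d,f}} W3={{c},{e},{a,c},{a,e},{c,d},{c,e},{e,f},{a,c,d},{a,e,f}} W4={{b},{b,d},{b,f},{b,d,f}} W5={{a},{a,c},{a,d},{a,e},{a,f},{a,c,d},{a,e,f}}
  W12={{d,f},{b,d,f}} W13={{c,d},{a,c,d}} W14={{b,d},{b,d,f}} W15={{a,d},{a,c,d}} W23={{e,f},{a,e,f}} W24={{b,f},{b,d,f}} W25={{a,f},{a,e,f}} W35={{a,c},{a,e},{a,c,d},{a,e,f}}
  W124={{b,d,f}} W135={{a,c,d}} W235={{a,e,f}}
components per intersection:
  W1: {{d},{a,d},{b,d},{c,d},{d,f},{a,c,d},{b,d,f}}
  W2: {{f},{a,f},{b,f},{d,f},{e,f},{a,e,f},{b,d,f}}
  W3: {{c},{e},{a,c},{a,e},{c,d},{c,e},{e,f},{a,c,d},{a,e,f}}
  W4: {{b},{b,d},{b,f},{b,d,f}}
  W5: {{a},{a,c},{a,d},{a,e},{a,f},{a,c,d},{a,e,f}}
  W12: {{d,f},{b,d,f}}
  W13: {{c,d},{a,c,d}}
  W14: {{b,d},{b,d,f}}
  W15: {{a,d},{a,c,d}}
  W23: {{e,f},{a,e,f}}
  W24: {{b,f},{b,d,f}}
  W25: {{a,f},{a,e,f}}
  W35: {{a,c},{a,c,d}} {{a,e},{a,e,f}}
  W124: {{b,d,f}}
  W135: {{a,c,d}}
  W235: {{a,e,f}}
C dims 5,9,3; δ0: rk 4, SNF 1^4; δ1: rk 3, SNF 1^3
Ȟ^0: (5−4)−0=1 ⇒ Z
Ȟ^1: (9−3)−4=2 ⇒ Z^2
Ȟ^2: (3−0)−3=0 ⇒ 0


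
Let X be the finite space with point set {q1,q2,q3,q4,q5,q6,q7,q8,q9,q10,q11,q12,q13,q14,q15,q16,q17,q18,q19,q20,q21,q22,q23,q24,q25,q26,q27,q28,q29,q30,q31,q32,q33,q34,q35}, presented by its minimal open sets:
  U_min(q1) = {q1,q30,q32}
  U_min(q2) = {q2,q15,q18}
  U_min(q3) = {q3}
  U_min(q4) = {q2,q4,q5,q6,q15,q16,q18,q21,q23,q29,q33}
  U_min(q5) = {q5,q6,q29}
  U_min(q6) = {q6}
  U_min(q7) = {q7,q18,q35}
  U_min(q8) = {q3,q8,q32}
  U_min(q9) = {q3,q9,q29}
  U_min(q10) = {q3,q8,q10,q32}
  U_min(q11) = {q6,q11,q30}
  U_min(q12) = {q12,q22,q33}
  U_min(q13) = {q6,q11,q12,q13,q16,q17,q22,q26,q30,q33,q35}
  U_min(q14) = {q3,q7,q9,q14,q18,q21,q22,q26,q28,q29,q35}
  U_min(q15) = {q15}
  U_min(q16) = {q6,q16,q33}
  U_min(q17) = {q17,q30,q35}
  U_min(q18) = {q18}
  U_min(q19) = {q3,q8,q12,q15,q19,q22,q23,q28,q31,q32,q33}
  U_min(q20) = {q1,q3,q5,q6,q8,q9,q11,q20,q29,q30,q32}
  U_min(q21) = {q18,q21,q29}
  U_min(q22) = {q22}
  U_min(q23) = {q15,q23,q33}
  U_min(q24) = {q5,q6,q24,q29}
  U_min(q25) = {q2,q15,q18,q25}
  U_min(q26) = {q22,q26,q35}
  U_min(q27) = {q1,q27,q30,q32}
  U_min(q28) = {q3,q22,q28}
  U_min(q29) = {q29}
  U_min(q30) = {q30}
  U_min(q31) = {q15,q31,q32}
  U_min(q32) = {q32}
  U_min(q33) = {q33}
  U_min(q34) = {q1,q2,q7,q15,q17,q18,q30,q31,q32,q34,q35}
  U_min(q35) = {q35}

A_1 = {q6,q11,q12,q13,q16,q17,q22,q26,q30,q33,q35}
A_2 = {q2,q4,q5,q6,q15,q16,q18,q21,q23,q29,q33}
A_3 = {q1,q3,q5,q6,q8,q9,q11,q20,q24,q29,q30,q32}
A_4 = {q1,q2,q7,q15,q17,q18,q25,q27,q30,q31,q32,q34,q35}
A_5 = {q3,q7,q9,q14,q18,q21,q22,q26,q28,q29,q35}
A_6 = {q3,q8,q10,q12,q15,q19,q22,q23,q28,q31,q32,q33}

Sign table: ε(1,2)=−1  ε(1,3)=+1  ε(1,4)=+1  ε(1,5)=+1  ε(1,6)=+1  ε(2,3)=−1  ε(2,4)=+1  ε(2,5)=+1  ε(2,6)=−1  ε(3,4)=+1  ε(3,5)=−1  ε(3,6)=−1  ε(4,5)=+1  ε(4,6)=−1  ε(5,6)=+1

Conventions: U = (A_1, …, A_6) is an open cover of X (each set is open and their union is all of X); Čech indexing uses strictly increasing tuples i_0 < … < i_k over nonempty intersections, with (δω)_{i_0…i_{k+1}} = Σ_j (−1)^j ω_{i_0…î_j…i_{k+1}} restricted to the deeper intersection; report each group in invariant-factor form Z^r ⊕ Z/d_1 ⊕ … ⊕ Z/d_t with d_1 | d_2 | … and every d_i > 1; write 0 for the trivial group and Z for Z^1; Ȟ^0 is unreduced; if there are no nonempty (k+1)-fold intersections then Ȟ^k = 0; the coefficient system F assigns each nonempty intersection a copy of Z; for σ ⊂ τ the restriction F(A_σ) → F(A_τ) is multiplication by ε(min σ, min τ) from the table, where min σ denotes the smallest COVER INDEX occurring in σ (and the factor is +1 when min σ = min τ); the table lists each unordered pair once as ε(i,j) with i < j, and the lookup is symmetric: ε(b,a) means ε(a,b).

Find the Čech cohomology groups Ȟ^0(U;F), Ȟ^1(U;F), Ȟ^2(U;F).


intersection data:
  A12={q6,q16,q33} A13={q6,q11,q30} A14={q17,q30,q35} A15={q22,q26,q35} A16={q12,q22,q33} A23={q5,q6,q29} A24={q2,q15,q18} A25={q18,q21,q29} A26={q15,q23,q33} A34={q1,q30,q32} A35={q3,q9,q29} A36={q3,q8,q32} A45={q7,q18,q35} A46={q15,q31,q32} A56={q3,q22,q28}
  A123={q6} A126={q33} A134={q30} A145={q35} A156={q22} A235={q29} A245={q18} A246={q15} A346={q32} A356={q3}
C dims 6,15,10; δ0: rk 6, SNF 1^5·2; δ1: rk 9, SNF 1^9
Ȟ^0 = (6 − 6) − 0 = 0, so Ȟ^0 ≅ 0
Ȟ^1 = (15 − 9) − 6 = 0 plus torsion [2], so Ȟ^1 ≅ Z/2
Ȟ^2 = (10 − 0) − 9 = 1, so Ȟ^2 ≅ Z

Ȟ^0(U;F) ≅ 0,  Ȟ^1(U;F) ≅ Z/2,  Ȟ^2(U;F) ≅ Z
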